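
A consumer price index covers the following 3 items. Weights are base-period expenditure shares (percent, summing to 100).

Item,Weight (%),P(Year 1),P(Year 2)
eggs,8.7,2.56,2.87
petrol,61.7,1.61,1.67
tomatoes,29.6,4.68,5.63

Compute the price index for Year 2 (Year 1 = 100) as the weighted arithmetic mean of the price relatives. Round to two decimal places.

eggs: 8.7 × (2.87/2.56) = 8.7 × 1.121094 = 9.7535
petrol: 61.7 × (1.67/1.61) = 61.7 × 1.037267 = 63.9994
tomatoes: 29.6 × (5.63/4.68) = 29.6 × 1.202991 = 35.6085
Index = Σ wᵢ·(p₁ᵢ/p₀ᵢ) = 9.7535 + 63.9994 + 35.6085 = 109.3614

109.36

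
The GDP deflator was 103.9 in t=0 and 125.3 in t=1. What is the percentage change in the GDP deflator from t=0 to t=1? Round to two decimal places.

20.60%

Change = (125.3 − 103.9) / 103.9 × 100
       = 21.4 / 103.9 × 100 = 20.5967%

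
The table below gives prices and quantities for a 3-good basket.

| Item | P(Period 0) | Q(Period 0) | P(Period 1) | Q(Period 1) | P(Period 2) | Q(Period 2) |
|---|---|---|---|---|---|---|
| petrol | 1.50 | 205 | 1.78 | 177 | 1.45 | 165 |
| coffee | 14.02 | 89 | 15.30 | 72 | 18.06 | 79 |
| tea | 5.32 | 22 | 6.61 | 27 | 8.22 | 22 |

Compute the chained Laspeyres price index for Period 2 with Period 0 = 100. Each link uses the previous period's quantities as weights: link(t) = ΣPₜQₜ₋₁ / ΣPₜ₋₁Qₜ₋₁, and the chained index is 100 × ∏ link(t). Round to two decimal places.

124.84

Link Period 0→Period 1:
ΣP(Period 1)Q(Period 0) = 1.78×205 + 15.30×89 + 6.61×22 = 364.9 + 1361.7 + 145.42 = 1872.02
ΣP(Period 0)Q(Period 0) = 1.50×205 + 14.02×89 + 5.32×22 = 307.5 + 1247.78 + 117.04 = 1672.32
link = 1872.02/1672.32 = 1.119415
Link Period 1→Period 2:
ΣP(Period 2)Q(Period 1) = 1.45×177 + 18.06×72 + 8.22×27 = 256.65 + 1300.32 + 221.94 = 1778.91
ΣP(Period 1)Q(Period 1) = 1.78×177 + 15.30×72 + 6.61×27 = 315.06 + 1101.6 + 178.47 = 1595.13
link = 1778.91/1595.13 = 1.115213
Chained index = 100 × 1.119415 × 1.115213 = 124.8386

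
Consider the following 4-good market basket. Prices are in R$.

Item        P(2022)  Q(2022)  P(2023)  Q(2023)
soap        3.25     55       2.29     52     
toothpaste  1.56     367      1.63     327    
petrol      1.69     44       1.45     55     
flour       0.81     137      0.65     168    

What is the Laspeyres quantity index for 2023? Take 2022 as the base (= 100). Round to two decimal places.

96.96

Laspeyres quantity index uses base-period prices as weights.
ΣP(2022)·Q(2023) = 3.25×52 + 1.56×327 + 1.69×55 + 0.81×168 = 169 + 510.12 + 92.95 + 136.08 = 908.15
ΣP(2022)·Q(2022) = 3.25×55 + 1.56×367 + 1.69×44 + 0.81×137 = 178.75 + 572.52 + 74.36 + 110.97 = 936.6
Index = 908.15 / 936.6 × 100 = 96.9624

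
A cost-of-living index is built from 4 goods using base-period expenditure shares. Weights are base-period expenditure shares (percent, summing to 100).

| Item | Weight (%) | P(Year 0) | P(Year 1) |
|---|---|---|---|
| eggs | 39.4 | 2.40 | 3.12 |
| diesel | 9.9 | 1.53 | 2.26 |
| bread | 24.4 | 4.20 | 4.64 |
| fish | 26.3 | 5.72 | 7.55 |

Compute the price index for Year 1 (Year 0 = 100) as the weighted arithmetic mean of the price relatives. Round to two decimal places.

eggs: 39.4 × (3.12/2.40) = 39.4 × 1.300000 = 51.2200
diesel: 9.9 × (2.26/1.53) = 9.9 × 1.477124 = 14.6235
bread: 24.4 × (4.64/4.20) = 24.4 × 1.104762 = 26.9562
fish: 26.3 × (7.55/5.72) = 26.3 × 1.319930 = 34.7142
Index = Σ wᵢ·(p₁ᵢ/p₀ᵢ) = 51.2200 + 14.6235 + 26.9562 + 34.7142 = 127.5139

127.51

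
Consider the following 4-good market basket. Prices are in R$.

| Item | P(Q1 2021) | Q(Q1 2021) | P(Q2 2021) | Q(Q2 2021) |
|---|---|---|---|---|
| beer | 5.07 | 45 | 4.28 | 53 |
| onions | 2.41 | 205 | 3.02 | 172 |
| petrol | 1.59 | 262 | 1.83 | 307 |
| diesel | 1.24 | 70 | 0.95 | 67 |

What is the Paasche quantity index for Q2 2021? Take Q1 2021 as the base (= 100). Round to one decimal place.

Paasche quantity index uses current-period prices as weights.
ΣP(Q2 2021)·Q(Q2 2021) = 4.28×53 + 3.02×172 + 1.83×307 + 0.95×67 = 226.84 + 519.44 + 561.81 + 63.65 = 1371.74
ΣP(Q2 2021)·Q(Q1 2021) = 4.28×45 + 3.02×205 + 1.83×262 + 0.95×70 = 192.6 + 619.1 + 479.46 + 66.5 = 1357.66
Index = 1371.74 / 1357.66 × 100 = 101.0371

101.0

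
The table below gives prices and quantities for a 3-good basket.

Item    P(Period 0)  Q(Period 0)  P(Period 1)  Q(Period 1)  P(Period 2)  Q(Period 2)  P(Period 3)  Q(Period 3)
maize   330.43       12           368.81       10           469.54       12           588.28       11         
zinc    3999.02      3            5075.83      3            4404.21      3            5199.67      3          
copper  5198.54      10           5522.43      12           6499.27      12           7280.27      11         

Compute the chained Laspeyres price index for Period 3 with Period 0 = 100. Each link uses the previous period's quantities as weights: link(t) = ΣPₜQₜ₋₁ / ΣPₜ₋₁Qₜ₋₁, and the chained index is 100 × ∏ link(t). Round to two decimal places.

Link Period 0→Period 1:
ΣP(Period 1)Q(Period 0) = 368.81×12 + 5075.83×3 + 5522.43×10 = 4425.72 + 15227.49 + 55224.3 = 74877.51
ΣP(Period 0)Q(Period 0) = 330.43×12 + 3999.02×3 + 5198.54×10 = 3965.16 + 11997.06 + 51985.4 = 67947.62
link = 74877.51/67947.62 = 1.101989
Link Period 1→Period 2:
ΣP(Period 2)Q(Period 1) = 469.54×10 + 4404.21×3 + 6499.27×12 = 4695.4 + 13212.63 + 77991.24 = 95899.27
ΣP(Period 1)Q(Period 1) = 368.81×10 + 5075.83×3 + 5522.43×12 = 3688.1 + 15227.49 + 66269.16 = 85184.75
link = 95899.27/85184.75 = 1.125780
Link Period 2→Period 3:
ΣP(Period 3)Q(Period 2) = 588.28×12 + 5199.67×3 + 7280.27×12 = 7059.36 + 15599.01 + 87363.24 = 110021.61
ΣP(Period 2)Q(Period 2) = 469.54×12 + 4404.21×3 + 6499.27×12 = 5634.48 + 13212.63 + 77991.24 = 96838.35
link = 110021.61/96838.35 = 1.136137
Chained index = 100 × 1.101989 × 1.125780 × 1.136137 = 140.9487

140.95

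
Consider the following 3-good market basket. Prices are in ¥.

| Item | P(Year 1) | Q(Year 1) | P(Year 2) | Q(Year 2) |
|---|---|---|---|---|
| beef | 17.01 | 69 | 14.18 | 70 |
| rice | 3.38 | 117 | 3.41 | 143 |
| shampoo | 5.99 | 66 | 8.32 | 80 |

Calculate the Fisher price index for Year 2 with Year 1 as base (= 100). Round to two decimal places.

98.86

Laspeyres component (base-period weights):
ΣP(Year 2)Q(Year 1) = 14.18×69 + 3.41×117 + 8.32×66 = 978.42 + 398.97 + 549.12 = 1926.51
ΣP(Year 1)Q(Year 1) = 17.01×69 + 3.38×117 + 5.99×66 = 1173.69 + 395.46 + 395.34 = 1964.49
L = 1926.51 / 1964.49 × 100 = 98.0667
Paasche component (current-period weights):
ΣP(Year 2)Q(Year 2) = 14.18×70 + 3.41×143 + 8.32×80 = 992.6 + 487.63 + 665.6 = 2145.83
ΣP(Year 1)Q(Year 2) = 17.01×70 + 3.38×143 + 5.99×80 = 1190.7 + 483.34 + 479.2 = 2153.24
P = 2145.83 / 2153.24 × 100 = 99.6559
Fisher = √(L × P) = √(98.0667 × 99.6559) = 98.8581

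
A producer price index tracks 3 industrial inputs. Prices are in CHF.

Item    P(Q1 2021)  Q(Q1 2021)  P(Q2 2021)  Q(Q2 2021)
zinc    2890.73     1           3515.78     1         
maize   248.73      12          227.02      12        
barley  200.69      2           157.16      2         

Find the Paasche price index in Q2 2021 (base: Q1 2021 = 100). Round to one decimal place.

Paasche price index uses current-period quantities as weights.
ΣP(Q2 2021)·Q(Q2 2021) = 3515.78×1 + 227.02×12 + 157.16×2 = 3515.78 + 2724.24 + 314.32 = 6554.34
ΣP(Q1 2021)·Q(Q2 2021) = 2890.73×1 + 248.73×12 + 200.69×2 = 2890.73 + 2984.76 + 401.38 = 6276.87
Index = 6554.34 / 6276.87 × 100 = 104.4205

104.4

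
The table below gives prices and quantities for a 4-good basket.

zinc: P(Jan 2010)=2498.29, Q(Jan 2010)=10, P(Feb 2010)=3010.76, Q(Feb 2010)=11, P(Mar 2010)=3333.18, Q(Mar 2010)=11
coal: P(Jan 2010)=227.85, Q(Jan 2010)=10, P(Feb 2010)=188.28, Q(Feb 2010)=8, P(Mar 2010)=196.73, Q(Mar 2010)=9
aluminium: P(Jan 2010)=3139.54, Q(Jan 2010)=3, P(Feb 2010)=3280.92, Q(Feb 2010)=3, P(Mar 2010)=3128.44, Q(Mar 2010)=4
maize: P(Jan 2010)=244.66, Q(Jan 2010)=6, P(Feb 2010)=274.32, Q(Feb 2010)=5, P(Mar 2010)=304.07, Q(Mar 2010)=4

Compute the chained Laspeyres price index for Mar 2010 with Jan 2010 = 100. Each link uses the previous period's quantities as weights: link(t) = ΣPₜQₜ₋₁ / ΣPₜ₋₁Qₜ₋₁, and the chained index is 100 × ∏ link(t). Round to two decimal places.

122.19

Link Jan 2010→Feb 2010:
ΣP(Feb 2010)Q(Jan 2010) = 3010.76×10 + 188.28×10 + 3280.92×3 + 274.32×6 = 30107.6 + 1882.8 + 9842.76 + 1645.92 = 43479.08
ΣP(Jan 2010)Q(Jan 2010) = 2498.29×10 + 227.85×10 + 3139.54×3 + 244.66×6 = 24982.9 + 2278.5 + 9418.62 + 1467.96 = 38147.98
link = 43479.08/38147.98 = 1.139748
Link Feb 2010→Mar 2010:
ΣP(Mar 2010)Q(Feb 2010) = 3333.18×11 + 196.73×8 + 3128.44×3 + 304.07×5 = 36664.98 + 1573.84 + 9385.32 + 1520.35 = 49144.49
ΣP(Feb 2010)Q(Feb 2010) = 3010.76×11 + 188.28×8 + 3280.92×3 + 274.32×5 = 33118.36 + 1506.24 + 9842.76 + 1371.6 = 45838.96
link = 49144.49/45838.96 = 1.072112
Chained index = 100 × 1.139748 × 1.072112 = 122.1937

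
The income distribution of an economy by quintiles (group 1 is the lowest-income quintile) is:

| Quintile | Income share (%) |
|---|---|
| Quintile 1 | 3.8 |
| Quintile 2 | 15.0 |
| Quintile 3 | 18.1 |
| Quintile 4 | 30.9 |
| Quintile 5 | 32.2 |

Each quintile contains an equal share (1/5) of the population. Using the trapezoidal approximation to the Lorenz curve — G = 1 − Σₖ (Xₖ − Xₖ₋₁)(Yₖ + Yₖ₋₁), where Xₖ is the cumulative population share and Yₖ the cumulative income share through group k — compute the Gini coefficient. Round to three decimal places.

Cumulative income shares Yₖ: 0.0380, 0.1880, 0.3690, 0.6780, 1.0000
Σ (Xₖ−Xₖ₋₁)(Yₖ+Yₖ₋₁) = (1/5)(0.0380+0.0000) + (1/5)(0.1880+0.0380) + (1/5)(0.3690+0.1880) + (1/5)(0.6780+0.3690) + (1/5)(1.0000+0.6780)
  = 0.0076 + 0.0452 + 0.1114 + 0.2094 + 0.3356 = 0.7092
G = 1 − 0.7092 = 0.2908

0.291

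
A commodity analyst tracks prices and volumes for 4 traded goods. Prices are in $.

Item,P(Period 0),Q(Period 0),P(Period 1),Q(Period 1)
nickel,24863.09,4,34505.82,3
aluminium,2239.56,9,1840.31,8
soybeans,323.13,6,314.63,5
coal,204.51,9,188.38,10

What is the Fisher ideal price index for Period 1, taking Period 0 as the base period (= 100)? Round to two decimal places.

Laspeyres component (base-period weights):
ΣP(Period 1)Q(Period 0) = 34505.82×4 + 1840.31×9 + 314.63×6 + 188.38×9 = 138023.28 + 16562.79 + 1887.78 + 1695.42 = 158169.27
ΣP(Period 0)Q(Period 0) = 24863.09×4 + 2239.56×9 + 323.13×6 + 204.51×9 = 99452.36 + 20156.04 + 1938.78 + 1840.59 = 123387.77
L = 158169.27 / 123387.77 × 100 = 128.1888
Paasche component (current-period weights):
ΣP(Period 1)Q(Period 1) = 34505.82×3 + 1840.31×8 + 314.63×5 + 188.38×10 = 103517.46 + 14722.48 + 1573.15 + 1883.8 = 121696.89
ΣP(Period 0)Q(Period 1) = 24863.09×3 + 2239.56×8 + 323.13×5 + 204.51×10 = 74589.27 + 17916.48 + 1615.65 + 2045.1 = 96166.5
P = 121696.89 / 96166.5 × 100 = 126.5481
Fisher = √(L × P) = √(128.1888 × 126.5481) = 127.3658

127.37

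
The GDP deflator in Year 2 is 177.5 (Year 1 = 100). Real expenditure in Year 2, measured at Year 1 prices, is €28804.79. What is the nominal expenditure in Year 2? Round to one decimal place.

51128.5

Nominal = Real × (Index/100) = 28804.79 × (177.5/100)
        = 28804.79 × 1.775 = 51128.5022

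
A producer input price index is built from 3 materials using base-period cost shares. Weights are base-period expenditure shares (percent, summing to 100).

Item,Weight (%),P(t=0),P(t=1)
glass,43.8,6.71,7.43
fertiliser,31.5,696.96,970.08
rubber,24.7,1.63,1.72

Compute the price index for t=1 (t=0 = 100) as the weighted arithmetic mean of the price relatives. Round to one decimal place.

118.4

glass: 43.8 × (7.43/6.71) = 43.8 × 1.107303 = 48.4999
fertiliser: 31.5 × (970.08/696.96) = 31.5 × 1.391873 = 43.8440
rubber: 24.7 × (1.72/1.63) = 24.7 × 1.055215 = 26.0638
Index = Σ wᵢ·(p₁ᵢ/p₀ᵢ) = 48.4999 + 43.8440 + 26.0638 = 118.4077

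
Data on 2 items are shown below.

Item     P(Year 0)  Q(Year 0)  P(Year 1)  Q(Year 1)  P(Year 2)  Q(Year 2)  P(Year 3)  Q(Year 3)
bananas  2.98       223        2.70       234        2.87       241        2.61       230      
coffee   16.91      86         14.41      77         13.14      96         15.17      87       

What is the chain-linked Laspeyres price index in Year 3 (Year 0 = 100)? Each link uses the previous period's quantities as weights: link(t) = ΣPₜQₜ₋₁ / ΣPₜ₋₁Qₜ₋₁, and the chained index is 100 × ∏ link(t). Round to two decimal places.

89.70

Link Year 0→Year 1:
ΣP(Year 1)Q(Year 0) = 2.70×223 + 14.41×86 = 602.1 + 1239.26 = 1841.36
ΣP(Year 0)Q(Year 0) = 2.98×223 + 16.91×86 = 664.54 + 1454.26 = 2118.8
link = 1841.36/2118.8 = 0.869058
Link Year 1→Year 2:
ΣP(Year 2)Q(Year 1) = 2.87×234 + 13.14×77 = 671.58 + 1011.78 = 1683.36
ΣP(Year 1)Q(Year 1) = 2.70×234 + 14.41×77 = 631.8 + 1109.57 = 1741.37
link = 1683.36/1741.37 = 0.966687
Link Year 2→Year 3:
ΣP(Year 3)Q(Year 2) = 2.61×241 + 15.17×96 = 629.01 + 1456.32 = 2085.33
ΣP(Year 2)Q(Year 2) = 2.87×241 + 13.14×96 = 691.67 + 1261.44 = 1953.11
link = 2085.33/1953.11 = 1.067697
Chained index = 100 × 0.869058 × 0.966687 × 1.067697 = 89.6980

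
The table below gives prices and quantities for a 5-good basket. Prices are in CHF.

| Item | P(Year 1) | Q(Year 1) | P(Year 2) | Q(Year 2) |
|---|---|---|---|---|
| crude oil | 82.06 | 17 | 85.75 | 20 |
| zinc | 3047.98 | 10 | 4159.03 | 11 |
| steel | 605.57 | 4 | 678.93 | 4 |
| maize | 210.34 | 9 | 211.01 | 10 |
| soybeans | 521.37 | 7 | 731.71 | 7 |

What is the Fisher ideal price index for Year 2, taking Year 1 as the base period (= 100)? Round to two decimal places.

132.47

Laspeyres component (base-period weights):
ΣP(Year 2)Q(Year 1) = 85.75×17 + 4159.03×10 + 678.93×4 + 211.01×9 + 731.71×7 = 1457.75 + 41590.3 + 2715.72 + 1899.09 + 5121.97 = 52784.83
ΣP(Year 1)Q(Year 1) = 82.06×17 + 3047.98×10 + 605.57×4 + 210.34×9 + 521.37×7 = 1395.02 + 30479.8 + 2422.28 + 1893.06 + 3649.59 = 39839.75
L = 52784.83 / 39839.75 × 100 = 132.4929
Paasche component (current-period weights):
ΣP(Year 2)Q(Year 2) = 85.75×20 + 4159.03×11 + 678.93×4 + 211.01×10 + 731.71×7 = 1715 + 45749.33 + 2715.72 + 2110.1 + 5121.97 = 57412.12
ΣP(Year 1)Q(Year 2) = 82.06×20 + 3047.98×11 + 605.57×4 + 210.34×10 + 521.37×7 = 1641.2 + 33527.78 + 2422.28 + 2103.4 + 3649.59 = 43344.25
P = 57412.12 / 43344.25 × 100 = 132.4561
Fisher = √(L × P) = √(132.4929 × 132.4561) = 132.4745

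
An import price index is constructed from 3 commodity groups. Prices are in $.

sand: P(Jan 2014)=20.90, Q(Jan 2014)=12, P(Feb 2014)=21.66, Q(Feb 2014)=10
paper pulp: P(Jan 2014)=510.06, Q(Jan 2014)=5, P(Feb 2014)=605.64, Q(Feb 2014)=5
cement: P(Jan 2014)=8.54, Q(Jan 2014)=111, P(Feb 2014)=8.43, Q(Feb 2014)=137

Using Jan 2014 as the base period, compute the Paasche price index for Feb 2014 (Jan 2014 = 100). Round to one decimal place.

Paasche price index uses current-period quantities as weights.
ΣP(Feb 2014)·Q(Feb 2014) = 21.66×10 + 605.64×5 + 8.43×137 = 216.6 + 3028.2 + 1154.91 = 4399.71
ΣP(Jan 2014)·Q(Feb 2014) = 20.90×10 + 510.06×5 + 8.54×137 = 209 + 2550.3 + 1169.98 = 3929.28
Index = 4399.71 / 3929.28 × 100 = 111.9724

112.0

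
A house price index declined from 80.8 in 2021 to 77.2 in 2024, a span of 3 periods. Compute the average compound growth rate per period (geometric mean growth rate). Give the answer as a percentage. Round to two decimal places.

-1.51%

Growth factor = (77.2/80.8)^(1/3) = (0.955446)^(1/3) = 0.984922
Growth rate = 0.984922 − 1 = -0.015078 = -1.5078%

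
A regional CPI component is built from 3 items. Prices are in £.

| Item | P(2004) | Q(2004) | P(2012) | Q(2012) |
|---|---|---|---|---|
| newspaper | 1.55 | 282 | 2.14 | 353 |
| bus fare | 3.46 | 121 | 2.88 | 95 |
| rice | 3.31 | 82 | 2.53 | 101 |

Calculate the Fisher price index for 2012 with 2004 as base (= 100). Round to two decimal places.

Laspeyres component (base-period weights):
ΣP(2012)Q(2004) = 2.14×282 + 2.88×121 + 2.53×82 = 603.48 + 348.48 + 207.46 = 1159.42
ΣP(2004)Q(2004) = 1.55×282 + 3.46×121 + 3.31×82 = 437.1 + 418.66 + 271.42 = 1127.18
L = 1159.42 / 1127.18 × 100 = 102.8602
Paasche component (current-period weights):
ΣP(2012)Q(2012) = 2.14×353 + 2.88×95 + 2.53×101 = 755.42 + 273.6 + 255.53 = 1284.55
ΣP(2004)Q(2012) = 1.55×353 + 3.46×95 + 3.31×101 = 547.15 + 328.7 + 334.31 = 1210.16
P = 1284.55 / 1210.16 × 100 = 106.1471
Fisher = √(L × P) = √(102.8602 × 106.1471) = 104.4908

104.49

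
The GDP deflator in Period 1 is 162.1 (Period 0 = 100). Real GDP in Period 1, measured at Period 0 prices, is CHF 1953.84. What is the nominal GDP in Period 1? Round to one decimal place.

3167.2

Nominal = Real × (Index/100) = 1953.84 × (162.1/100)
        = 1953.84 × 1.621 = 3167.1746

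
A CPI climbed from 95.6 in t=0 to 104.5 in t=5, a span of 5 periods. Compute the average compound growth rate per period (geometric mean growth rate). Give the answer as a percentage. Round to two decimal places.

1.80%

Growth factor = (104.5/95.6)^(1/5) = (1.093096)^(1/5) = 1.017962
Growth rate = 1.017962 − 1 = 0.017962 = 1.7962%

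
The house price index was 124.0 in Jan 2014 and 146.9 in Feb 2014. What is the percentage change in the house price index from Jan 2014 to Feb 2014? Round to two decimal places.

Change = (146.9 − 124.0) / 124.0 × 100
       = 22.9 / 124.0 × 100 = 18.4677%

18.47%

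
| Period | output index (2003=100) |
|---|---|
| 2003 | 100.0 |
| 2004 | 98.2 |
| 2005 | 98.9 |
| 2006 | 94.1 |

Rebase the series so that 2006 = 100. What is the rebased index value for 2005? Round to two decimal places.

Rebased(2005) = 98.9 / 94.1 × 100 = 105.1010

105.10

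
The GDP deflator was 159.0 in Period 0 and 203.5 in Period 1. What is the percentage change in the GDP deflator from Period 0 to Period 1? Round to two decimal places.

Change = (203.5 − 159.0) / 159.0 × 100
       = 44.5 / 159.0 × 100 = 27.9874%

27.99%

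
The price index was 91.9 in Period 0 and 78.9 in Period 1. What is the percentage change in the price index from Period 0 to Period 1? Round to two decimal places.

Change = (78.9 − 91.9) / 91.9 × 100
       = -13.0 / 91.9 × 100 = -14.1458%

-14.15%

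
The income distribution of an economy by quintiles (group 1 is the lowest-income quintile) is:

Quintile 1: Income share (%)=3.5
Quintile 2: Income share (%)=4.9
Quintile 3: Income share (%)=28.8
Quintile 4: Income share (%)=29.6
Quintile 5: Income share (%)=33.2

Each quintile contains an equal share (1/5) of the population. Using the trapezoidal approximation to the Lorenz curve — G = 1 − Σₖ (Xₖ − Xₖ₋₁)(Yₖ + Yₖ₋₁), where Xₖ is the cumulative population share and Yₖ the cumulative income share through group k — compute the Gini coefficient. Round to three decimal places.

Cumulative income shares Yₖ: 0.0350, 0.0840, 0.3720, 0.6680, 1.0000
Σ (Xₖ−Xₖ₋₁)(Yₖ+Yₖ₋₁) = (1/5)(0.0350+0.0000) + (1/5)(0.0840+0.0350) + (1/5)(0.3720+0.0840) + (1/5)(0.6680+0.3720) + (1/5)(1.0000+0.6680)
  = 0.0070 + 0.0238 + 0.0912 + 0.2080 + 0.3336 = 0.6636
G = 1 − 0.6636 = 0.3364

0.336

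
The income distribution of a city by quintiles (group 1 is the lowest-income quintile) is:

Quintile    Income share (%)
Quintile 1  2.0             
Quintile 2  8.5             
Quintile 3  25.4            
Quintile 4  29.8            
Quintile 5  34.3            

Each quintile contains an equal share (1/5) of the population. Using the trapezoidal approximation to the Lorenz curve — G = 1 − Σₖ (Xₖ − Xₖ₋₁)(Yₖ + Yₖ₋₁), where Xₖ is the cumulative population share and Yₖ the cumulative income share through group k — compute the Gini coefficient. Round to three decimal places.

0.344

Cumulative income shares Yₖ: 0.0200, 0.1050, 0.3590, 0.6570, 1.0000
Σ (Xₖ−Xₖ₋₁)(Yₖ+Yₖ₋₁) = (1/5)(0.0200+0.0000) + (1/5)(0.1050+0.0200) + (1/5)(0.3590+0.1050) + (1/5)(0.6570+0.3590) + (1/5)(1.0000+0.6570)
  = 0.0040 + 0.0250 + 0.0928 + 0.2032 + 0.3314 = 0.6564
G = 1 − 0.6564 = 0.3436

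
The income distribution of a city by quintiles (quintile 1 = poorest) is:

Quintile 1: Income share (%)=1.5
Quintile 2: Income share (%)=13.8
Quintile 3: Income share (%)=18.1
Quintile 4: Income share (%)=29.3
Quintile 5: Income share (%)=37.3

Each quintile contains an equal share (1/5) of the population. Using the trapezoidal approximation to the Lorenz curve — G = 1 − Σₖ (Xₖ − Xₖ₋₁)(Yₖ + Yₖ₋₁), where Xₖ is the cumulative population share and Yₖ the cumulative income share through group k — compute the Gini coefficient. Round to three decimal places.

Cumulative income shares Yₖ: 0.0150, 0.1530, 0.3340, 0.6270, 1.0000
Σ (Xₖ−Xₖ₋₁)(Yₖ+Yₖ₋₁) = (1/5)(0.0150+0.0000) + (1/5)(0.1530+0.0150) + (1/5)(0.3340+0.1530) + (1/5)(0.6270+0.3340) + (1/5)(1.0000+0.6270)
  = 0.0030 + 0.0336 + 0.0974 + 0.1922 + 0.3254 = 0.6516
G = 1 − 0.6516 = 0.3484

0.348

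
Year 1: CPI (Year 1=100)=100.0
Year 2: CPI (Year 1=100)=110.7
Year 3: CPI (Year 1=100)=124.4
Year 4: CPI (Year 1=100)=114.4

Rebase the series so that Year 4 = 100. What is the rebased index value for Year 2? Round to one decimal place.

Rebased(Year 2) = 110.7 / 114.4 × 100 = 96.7657

96.8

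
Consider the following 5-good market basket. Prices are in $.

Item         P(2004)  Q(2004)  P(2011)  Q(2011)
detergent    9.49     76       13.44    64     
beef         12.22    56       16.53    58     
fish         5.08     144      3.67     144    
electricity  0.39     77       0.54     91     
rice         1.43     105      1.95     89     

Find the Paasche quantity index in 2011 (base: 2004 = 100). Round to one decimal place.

Paasche quantity index uses current-period prices as weights.
ΣP(2011)·Q(2011) = 13.44×64 + 16.53×58 + 3.67×144 + 0.54×91 + 1.95×89 = 860.16 + 958.74 + 528.48 + 49.14 + 173.55 = 2570.07
ΣP(2011)·Q(2004) = 13.44×76 + 16.53×56 + 3.67×144 + 0.54×77 + 1.95×105 = 1021.44 + 925.68 + 528.48 + 41.58 + 204.75 = 2721.93
Index = 2570.07 / 2721.93 × 100 = 94.4209

94.4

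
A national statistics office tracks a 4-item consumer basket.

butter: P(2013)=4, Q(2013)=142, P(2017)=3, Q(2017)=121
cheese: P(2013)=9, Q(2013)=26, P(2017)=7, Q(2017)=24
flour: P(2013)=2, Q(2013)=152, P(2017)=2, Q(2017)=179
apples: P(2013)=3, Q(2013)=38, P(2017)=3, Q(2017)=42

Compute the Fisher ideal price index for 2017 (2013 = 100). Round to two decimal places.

Laspeyres component (base-period weights):
ΣP(2017)Q(2013) = 3×142 + 7×26 + 2×152 + 3×38 = 426 + 182 + 304 + 114 = 1026
ΣP(2013)Q(2013) = 4×142 + 9×26 + 2×152 + 3×38 = 568 + 234 + 304 + 114 = 1220
L = 1026 / 1220 × 100 = 84.0984
Paasche component (current-period weights):
ΣP(2017)Q(2017) = 3×121 + 7×24 + 2×179 + 3×42 = 363 + 168 + 358 + 126 = 1015
ΣP(2013)Q(2017) = 4×121 + 9×24 + 2×179 + 3×42 = 484 + 216 + 358 + 126 = 1184
P = 1015 / 1184 × 100 = 85.7264
Fisher = √(L × P) = √(84.0984 × 85.7264) = 84.9085

84.91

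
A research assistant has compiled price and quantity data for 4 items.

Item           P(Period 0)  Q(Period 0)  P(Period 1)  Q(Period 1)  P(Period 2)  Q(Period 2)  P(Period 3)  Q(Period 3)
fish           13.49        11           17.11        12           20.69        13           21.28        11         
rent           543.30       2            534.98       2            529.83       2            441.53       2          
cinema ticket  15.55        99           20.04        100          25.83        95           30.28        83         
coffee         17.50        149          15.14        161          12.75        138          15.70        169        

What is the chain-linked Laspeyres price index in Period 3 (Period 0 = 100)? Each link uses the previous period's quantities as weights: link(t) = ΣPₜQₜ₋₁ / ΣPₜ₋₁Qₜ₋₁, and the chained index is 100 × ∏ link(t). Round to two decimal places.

Link Period 0→Period 1:
ΣP(Period 1)Q(Period 0) = 17.11×11 + 534.98×2 + 20.04×99 + 15.14×149 = 188.21 + 1069.96 + 1983.96 + 2255.86 = 5497.99
ΣP(Period 0)Q(Period 0) = 13.49×11 + 543.30×2 + 15.55×99 + 17.50×149 = 148.39 + 1086.6 + 1539.45 + 2607.5 = 5381.94
link = 5497.99/5381.94 = 1.021563
Link Period 1→Period 2:
ΣP(Period 2)Q(Period 1) = 20.69×12 + 529.83×2 + 25.83×100 + 12.75×161 = 248.28 + 1059.66 + 2583 + 2052.75 = 5943.69
ΣP(Period 1)Q(Period 1) = 17.11×12 + 534.98×2 + 20.04×100 + 15.14×161 = 205.32 + 1069.96 + 2004 + 2437.54 = 5716.82
link = 5943.69/5716.82 = 1.039685
Link Period 2→Period 3:
ΣP(Period 3)Q(Period 2) = 21.28×13 + 441.53×2 + 30.28×95 + 15.70×138 = 276.64 + 883.06 + 2876.6 + 2166.6 = 6202.9
ΣP(Period 2)Q(Period 2) = 20.69×13 + 529.83×2 + 25.83×95 + 12.75×138 = 268.97 + 1059.66 + 2453.85 + 1759.5 = 5541.98
link = 6202.9/5541.98 = 1.119257
Chained index = 100 × 1.021563 × 1.039685 × 1.119257 = 118.8766

118.88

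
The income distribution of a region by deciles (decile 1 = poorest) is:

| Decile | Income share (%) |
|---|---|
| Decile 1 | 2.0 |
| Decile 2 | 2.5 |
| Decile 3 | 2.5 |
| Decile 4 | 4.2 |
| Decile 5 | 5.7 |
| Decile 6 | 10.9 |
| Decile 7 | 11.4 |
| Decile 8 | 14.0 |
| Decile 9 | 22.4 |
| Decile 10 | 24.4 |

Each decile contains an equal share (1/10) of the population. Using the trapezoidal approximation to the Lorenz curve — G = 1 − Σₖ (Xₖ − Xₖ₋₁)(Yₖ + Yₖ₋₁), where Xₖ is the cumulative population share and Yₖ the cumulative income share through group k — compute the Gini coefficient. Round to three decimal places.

0.425

Cumulative income shares Yₖ: 0.0200, 0.0450, 0.0700, 0.1120, 0.1690, 0.2780, 0.3920, 0.5320, 0.7560, 1.0000
Σ (Xₖ−Xₖ₋₁)(Yₖ+Yₖ₋₁) = (1/10)(0.0200+0.0000) + (1/10)(0.0450+0.0200) + (1/10)(0.0700+0.0450) + (1/10)(0.1120+0.0700) + (1/10)(0.1690+0.1120) + (1/10)(0.2780+0.1690) + (1/10)(0.3920+0.2780) + (1/10)(0.5320+0.3920) + (1/10)(0.7560+0.5320) + (1/10)(1.0000+0.7560)
  = 0.0020 + 0.0065 + 0.0115 + 0.0182 + 0.0281 + 0.0447 + 0.0670 + 0.0924 + 0.1288 + 0.1756 = 0.5748
G = 1 − 0.5748 = 0.4252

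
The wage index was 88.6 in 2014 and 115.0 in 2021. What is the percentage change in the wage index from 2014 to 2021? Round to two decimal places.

Change = (115.0 − 88.6) / 88.6 × 100
       = 26.4 / 88.6 × 100 = 29.7968%

29.80%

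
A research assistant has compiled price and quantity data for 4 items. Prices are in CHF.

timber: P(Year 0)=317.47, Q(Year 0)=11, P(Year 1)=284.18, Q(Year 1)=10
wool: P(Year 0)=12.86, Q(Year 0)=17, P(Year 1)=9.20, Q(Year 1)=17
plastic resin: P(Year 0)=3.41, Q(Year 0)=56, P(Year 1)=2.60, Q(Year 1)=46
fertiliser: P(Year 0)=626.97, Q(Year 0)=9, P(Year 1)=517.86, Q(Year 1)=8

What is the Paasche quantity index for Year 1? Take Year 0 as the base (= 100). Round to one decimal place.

89.8

Paasche quantity index uses current-period prices as weights.
ΣP(Year 1)·Q(Year 1) = 284.18×10 + 9.20×17 + 2.60×46 + 517.86×8 = 2841.8 + 156.4 + 119.6 + 4142.88 = 7260.68
ΣP(Year 1)·Q(Year 0) = 284.18×11 + 9.20×17 + 2.60×56 + 517.86×9 = 3125.98 + 156.4 + 145.6 + 4660.74 = 8088.72
Index = 7260.68 / 8088.72 × 100 = 89.7630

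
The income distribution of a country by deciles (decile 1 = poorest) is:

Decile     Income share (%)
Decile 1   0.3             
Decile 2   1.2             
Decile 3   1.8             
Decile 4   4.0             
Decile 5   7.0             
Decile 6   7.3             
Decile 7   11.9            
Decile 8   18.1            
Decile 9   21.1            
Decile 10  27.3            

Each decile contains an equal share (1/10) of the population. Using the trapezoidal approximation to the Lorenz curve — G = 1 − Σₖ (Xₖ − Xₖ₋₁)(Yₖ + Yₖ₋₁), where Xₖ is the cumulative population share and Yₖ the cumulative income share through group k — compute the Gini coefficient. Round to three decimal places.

Cumulative income shares Yₖ: 0.0030, 0.0150, 0.0330, 0.0730, 0.1430, 0.2160, 0.3350, 0.5160, 0.7270, 1.0000
Σ (Xₖ−Xₖ₋₁)(Yₖ+Yₖ₋₁) = (1/10)(0.0030+0.0000) + (1/10)(0.0150+0.0030) + (1/10)(0.0330+0.0150) + (1/10)(0.0730+0.0330) + (1/10)(0.1430+0.0730) + (1/10)(0.2160+0.1430) + (1/10)(0.3350+0.2160) + (1/10)(0.5160+0.3350) + (1/10)(0.7270+0.5160) + (1/10)(1.0000+0.7270)
  = 0.0003 + 0.0018 + 0.0048 + 0.0106 + 0.0216 + 0.0359 + 0.0551 + 0.0851 + 0.1243 + 0.1727 = 0.5122
G = 1 − 0.5122 = 0.4878

0.488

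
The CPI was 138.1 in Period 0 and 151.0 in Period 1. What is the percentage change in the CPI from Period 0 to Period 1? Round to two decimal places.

9.34%

Change = (151.0 − 138.1) / 138.1 × 100
       = 12.9 / 138.1 × 100 = 9.3411%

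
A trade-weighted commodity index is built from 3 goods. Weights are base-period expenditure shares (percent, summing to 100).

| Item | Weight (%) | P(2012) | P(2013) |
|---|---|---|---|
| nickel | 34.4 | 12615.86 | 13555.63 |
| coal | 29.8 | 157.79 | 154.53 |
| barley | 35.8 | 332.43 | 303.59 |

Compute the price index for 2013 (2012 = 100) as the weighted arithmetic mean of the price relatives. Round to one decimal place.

98.8

nickel: 34.4 × (13555.63/12615.86) = 34.4 × 1.074491 = 36.9625
coal: 29.8 × (154.53/157.79) = 29.8 × 0.979340 = 29.1843
barley: 35.8 × (303.59/332.43) = 35.8 × 0.913245 = 32.6942
Index = Σ wᵢ·(p₁ᵢ/p₀ᵢ) = 36.9625 + 29.1843 + 32.6942 = 98.8410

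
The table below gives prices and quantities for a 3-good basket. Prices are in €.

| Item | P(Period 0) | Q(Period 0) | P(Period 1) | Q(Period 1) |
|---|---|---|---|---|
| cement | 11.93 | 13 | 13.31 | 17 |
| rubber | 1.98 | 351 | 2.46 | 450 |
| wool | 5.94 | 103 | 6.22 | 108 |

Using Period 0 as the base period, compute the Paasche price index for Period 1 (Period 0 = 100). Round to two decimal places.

115.54

Paasche price index uses current-period quantities as weights.
ΣP(Period 1)·Q(Period 1) = 13.31×17 + 2.46×450 + 6.22×108 = 226.27 + 1107 + 671.76 = 2005.03
ΣP(Period 0)·Q(Period 1) = 11.93×17 + 1.98×450 + 5.94×108 = 202.81 + 891 + 641.52 = 1735.33
Index = 2005.03 / 1735.33 × 100 = 115.5417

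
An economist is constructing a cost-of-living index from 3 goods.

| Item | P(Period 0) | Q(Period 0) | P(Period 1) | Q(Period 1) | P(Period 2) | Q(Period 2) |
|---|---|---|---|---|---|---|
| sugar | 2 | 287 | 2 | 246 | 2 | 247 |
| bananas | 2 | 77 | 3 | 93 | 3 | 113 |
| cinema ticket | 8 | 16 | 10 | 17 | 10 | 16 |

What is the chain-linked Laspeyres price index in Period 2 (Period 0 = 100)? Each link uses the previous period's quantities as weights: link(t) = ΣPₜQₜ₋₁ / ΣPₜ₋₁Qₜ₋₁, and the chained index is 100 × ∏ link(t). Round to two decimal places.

Link Period 0→Period 1:
ΣP(Period 1)Q(Period 0) = 2×287 + 3×77 + 10×16 = 574 + 231 + 160 = 965
ΣP(Period 0)Q(Period 0) = 2×287 + 2×77 + 8×16 = 574 + 154 + 128 = 856
link = 965/856 = 1.127336
Link Period 1→Period 2:
ΣP(Period 2)Q(Period 1) = 2×246 + 3×93 + 10×17 = 492 + 279 + 170 = 941
ΣP(Period 1)Q(Period 1) = 2×246 + 3×93 + 10×17 = 492 + 279 + 170 = 941
link = 941/941 = 1.000000
Chained index = 100 × 1.127336 × 1.000000 = 112.7336

112.73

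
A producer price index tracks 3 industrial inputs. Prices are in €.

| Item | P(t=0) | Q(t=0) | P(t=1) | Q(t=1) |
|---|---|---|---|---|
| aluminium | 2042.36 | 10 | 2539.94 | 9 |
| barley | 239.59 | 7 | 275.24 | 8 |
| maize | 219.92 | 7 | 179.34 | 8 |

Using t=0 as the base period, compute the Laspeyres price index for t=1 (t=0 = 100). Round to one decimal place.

120.9

Laspeyres price index uses base-period quantities as weights.
ΣP(t=1)·Q(t=0) = 2539.94×10 + 275.24×7 + 179.34×7 = 25399.4 + 1926.68 + 1255.38 = 28581.46
ΣP(t=0)·Q(t=0) = 2042.36×10 + 239.59×7 + 219.92×7 = 20423.6 + 1677.13 + 1539.44 = 23640.17
Index = 28581.46 / 23640.17 × 100 = 120.9021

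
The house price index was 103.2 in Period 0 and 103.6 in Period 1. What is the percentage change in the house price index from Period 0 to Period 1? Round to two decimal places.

Change = (103.6 − 103.2) / 103.2 × 100
       = 0.4 / 103.2 × 100 = 0.3876%

0.39%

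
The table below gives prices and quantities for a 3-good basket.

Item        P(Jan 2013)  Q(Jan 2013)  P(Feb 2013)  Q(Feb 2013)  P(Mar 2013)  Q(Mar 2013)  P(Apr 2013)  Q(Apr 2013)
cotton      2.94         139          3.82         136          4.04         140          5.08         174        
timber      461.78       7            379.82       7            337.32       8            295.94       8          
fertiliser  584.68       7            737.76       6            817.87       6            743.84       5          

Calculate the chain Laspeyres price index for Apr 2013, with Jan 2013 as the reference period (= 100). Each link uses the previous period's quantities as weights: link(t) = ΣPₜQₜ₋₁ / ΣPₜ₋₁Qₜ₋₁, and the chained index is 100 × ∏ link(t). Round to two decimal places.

102.49

Link Jan 2013→Feb 2013:
ΣP(Feb 2013)Q(Jan 2013) = 3.82×139 + 379.82×7 + 737.76×7 = 530.98 + 2658.74 + 5164.32 = 8354.04
ΣP(Jan 2013)Q(Jan 2013) = 2.94×139 + 461.78×7 + 584.68×7 = 408.66 + 3232.46 + 4092.76 = 7733.88
link = 8354.04/7733.88 = 1.080187
Link Feb 2013→Mar 2013:
ΣP(Mar 2013)Q(Feb 2013) = 4.04×136 + 337.32×7 + 817.87×6 = 549.44 + 2361.24 + 4907.22 = 7817.9
ΣP(Feb 2013)Q(Feb 2013) = 3.82×136 + 379.82×7 + 737.76×6 = 519.52 + 2658.74 + 4426.56 = 7604.82
link = 7817.9/7604.82 = 1.028019
Link Mar 2013→Apr 2013:
ΣP(Apr 2013)Q(Mar 2013) = 5.08×140 + 295.94×8 + 743.84×6 = 711.2 + 2367.52 + 4463.04 = 7541.76
ΣP(Mar 2013)Q(Mar 2013) = 4.04×140 + 337.32×8 + 817.87×6 = 565.6 + 2698.56 + 4907.22 = 8171.38
link = 7541.76/8171.38 = 0.922948
Chained index = 100 × 1.080187 × 1.028019 × 0.922948 = 102.4891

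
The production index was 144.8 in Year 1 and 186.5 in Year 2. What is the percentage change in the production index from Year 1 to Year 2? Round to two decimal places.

Change = (186.5 − 144.8) / 144.8 × 100
       = 41.7 / 144.8 × 100 = 28.7983%

28.80%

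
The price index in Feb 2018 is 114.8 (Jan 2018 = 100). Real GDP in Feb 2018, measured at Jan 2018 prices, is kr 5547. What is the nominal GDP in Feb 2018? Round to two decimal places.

Nominal = Real × (Index/100) = 5547 × (114.8/100)
        = 5547 × 1.148 = 6367.9560

6367.96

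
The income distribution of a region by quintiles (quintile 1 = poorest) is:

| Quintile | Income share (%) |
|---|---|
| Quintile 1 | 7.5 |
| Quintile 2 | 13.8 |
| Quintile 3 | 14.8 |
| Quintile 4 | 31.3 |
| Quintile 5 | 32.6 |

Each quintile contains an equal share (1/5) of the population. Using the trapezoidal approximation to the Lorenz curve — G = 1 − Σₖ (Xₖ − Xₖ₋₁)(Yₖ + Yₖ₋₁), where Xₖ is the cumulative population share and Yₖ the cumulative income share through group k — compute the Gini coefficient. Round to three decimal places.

Cumulative income shares Yₖ: 0.0750, 0.2130, 0.3610, 0.6740, 1.0000
Σ (Xₖ−Xₖ₋₁)(Yₖ+Yₖ₋₁) = (1/5)(0.0750+0.0000) + (1/5)(0.2130+0.0750) + (1/5)(0.3610+0.2130) + (1/5)(0.6740+0.3610) + (1/5)(1.0000+0.6740)
  = 0.0150 + 0.0576 + 0.1148 + 0.2070 + 0.3348 = 0.7292
G = 1 − 0.7292 = 0.2708

0.271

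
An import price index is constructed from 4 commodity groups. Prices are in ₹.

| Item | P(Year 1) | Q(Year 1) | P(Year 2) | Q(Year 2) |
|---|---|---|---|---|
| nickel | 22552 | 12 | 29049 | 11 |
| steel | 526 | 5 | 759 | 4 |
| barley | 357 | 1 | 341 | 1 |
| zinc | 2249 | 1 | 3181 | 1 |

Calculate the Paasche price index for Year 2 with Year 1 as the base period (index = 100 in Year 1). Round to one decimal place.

Paasche price index uses current-period quantities as weights.
ΣP(Year 2)·Q(Year 2) = 29049×11 + 759×4 + 341×1 + 3181×1 = 319539 + 3036 + 341 + 3181 = 326097
ΣP(Year 1)·Q(Year 2) = 22552×11 + 526×4 + 357×1 + 2249×1 = 248072 + 2104 + 357 + 2249 = 252782
Index = 326097 / 252782 × 100 = 129.0033

129.0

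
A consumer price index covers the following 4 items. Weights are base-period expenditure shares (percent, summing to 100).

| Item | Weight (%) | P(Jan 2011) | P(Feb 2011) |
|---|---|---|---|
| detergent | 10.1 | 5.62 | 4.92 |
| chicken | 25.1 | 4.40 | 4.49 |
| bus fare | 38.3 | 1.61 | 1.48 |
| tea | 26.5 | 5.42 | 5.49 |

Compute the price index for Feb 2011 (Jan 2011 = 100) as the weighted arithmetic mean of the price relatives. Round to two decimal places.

96.51

detergent: 10.1 × (4.92/5.62) = 10.1 × 0.875445 = 8.8420
chicken: 25.1 × (4.49/4.40) = 25.1 × 1.020455 = 25.6134
bus fare: 38.3 × (1.48/1.61) = 38.3 × 0.919255 = 35.2075
tea: 26.5 × (5.49/5.42) = 26.5 × 1.012915 = 26.8423
Index = Σ wᵢ·(p₁ᵢ/p₀ᵢ) = 8.8420 + 25.6134 + 35.2075 + 26.8423 = 96.5051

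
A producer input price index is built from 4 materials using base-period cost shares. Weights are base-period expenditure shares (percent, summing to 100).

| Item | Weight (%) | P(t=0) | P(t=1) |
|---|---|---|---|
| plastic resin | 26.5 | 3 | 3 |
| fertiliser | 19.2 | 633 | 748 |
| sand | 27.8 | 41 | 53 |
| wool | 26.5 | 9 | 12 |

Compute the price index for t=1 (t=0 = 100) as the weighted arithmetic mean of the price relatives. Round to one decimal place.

120.5

plastic resin: 26.5 × (3/3) = 26.5 × 1.000000 = 26.5000
fertiliser: 19.2 × (748/633) = 19.2 × 1.181675 = 22.6882
sand: 27.8 × (53/41) = 27.8 × 1.292683 = 35.9366
wool: 26.5 × (12/9) = 26.5 × 1.333333 = 35.3333
Index = Σ wᵢ·(p₁ᵢ/p₀ᵢ) = 26.5000 + 22.6882 + 35.9366 + 35.3333 = 120.4581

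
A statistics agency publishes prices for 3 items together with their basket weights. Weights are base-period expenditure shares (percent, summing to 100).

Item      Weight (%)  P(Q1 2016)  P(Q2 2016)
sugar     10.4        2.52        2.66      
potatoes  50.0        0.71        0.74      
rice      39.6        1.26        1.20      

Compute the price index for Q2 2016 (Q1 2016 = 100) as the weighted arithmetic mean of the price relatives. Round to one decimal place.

sugar: 10.4 × (2.66/2.52) = 10.4 × 1.055556 = 10.9778
potatoes: 50.0 × (0.74/0.71) = 50.0 × 1.042254 = 52.1127
rice: 39.6 × (1.20/1.26) = 39.6 × 0.952381 = 37.7143
Index = Σ wᵢ·(p₁ᵢ/p₀ᵢ) = 10.9778 + 52.1127 + 37.7143 = 100.8047

100.8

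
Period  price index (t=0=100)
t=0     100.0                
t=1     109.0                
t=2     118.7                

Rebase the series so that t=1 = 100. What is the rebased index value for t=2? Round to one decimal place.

108.9

Rebased(t=2) = 118.7 / 109.0 × 100 = 108.8991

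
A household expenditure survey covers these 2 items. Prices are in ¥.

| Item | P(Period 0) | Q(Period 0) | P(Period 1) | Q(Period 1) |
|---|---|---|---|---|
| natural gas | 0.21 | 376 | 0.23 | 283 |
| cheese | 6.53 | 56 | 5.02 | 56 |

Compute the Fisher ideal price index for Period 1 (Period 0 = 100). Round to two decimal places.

Laspeyres component (base-period weights):
ΣP(Period 1)Q(Period 0) = 0.23×376 + 5.02×56 = 86.48 + 281.12 = 367.6
ΣP(Period 0)Q(Period 0) = 0.21×376 + 6.53×56 = 78.96 + 365.68 = 444.64
L = 367.6 / 444.64 × 100 = 82.6736
Paasche component (current-period weights):
ΣP(Period 1)Q(Period 1) = 0.23×283 + 5.02×56 = 65.09 + 281.12 = 346.21
ΣP(Period 0)Q(Period 1) = 0.21×283 + 6.53×56 = 59.43 + 365.68 = 425.11
P = 346.21 / 425.11 × 100 = 81.4401
Fisher = √(L × P) = √(82.6736 × 81.4401) = 82.0545

82.05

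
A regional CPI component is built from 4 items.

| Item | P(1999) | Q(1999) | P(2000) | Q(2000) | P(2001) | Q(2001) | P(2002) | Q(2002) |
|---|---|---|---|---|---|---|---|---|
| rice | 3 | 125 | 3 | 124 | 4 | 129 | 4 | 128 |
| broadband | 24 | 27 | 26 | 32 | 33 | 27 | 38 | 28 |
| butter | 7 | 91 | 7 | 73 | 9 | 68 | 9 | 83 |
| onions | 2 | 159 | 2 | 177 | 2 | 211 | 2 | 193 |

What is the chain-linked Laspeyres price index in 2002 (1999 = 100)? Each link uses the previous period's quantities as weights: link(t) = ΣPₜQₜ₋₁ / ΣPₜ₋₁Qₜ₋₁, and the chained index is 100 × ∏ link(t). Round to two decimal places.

134.30

Link 1999→2000:
ΣP(2000)Q(1999) = 3×125 + 26×27 + 7×91 + 2×159 = 375 + 702 + 637 + 318 = 2032
ΣP(1999)Q(1999) = 3×125 + 24×27 + 7×91 + 2×159 = 375 + 648 + 637 + 318 = 1978
link = 2032/1978 = 1.027300
Link 2000→2001:
ΣP(2001)Q(2000) = 4×124 + 33×32 + 9×73 + 2×177 = 496 + 1056 + 657 + 354 = 2563
ΣP(2000)Q(2000) = 3×124 + 26×32 + 7×73 + 2×177 = 372 + 832 + 511 + 354 = 2069
link = 2563/2069 = 1.238763
Link 2001→2002:
ΣP(2002)Q(2001) = 4×129 + 38×27 + 9×68 + 2×211 = 516 + 1026 + 612 + 422 = 2576
ΣP(2001)Q(2001) = 4×129 + 33×27 + 9×68 + 2×211 = 516 + 891 + 612 + 422 = 2441
link = 2576/2441 = 1.055305
Chained index = 100 × 1.027300 × 1.238763 × 1.055305 = 134.2962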